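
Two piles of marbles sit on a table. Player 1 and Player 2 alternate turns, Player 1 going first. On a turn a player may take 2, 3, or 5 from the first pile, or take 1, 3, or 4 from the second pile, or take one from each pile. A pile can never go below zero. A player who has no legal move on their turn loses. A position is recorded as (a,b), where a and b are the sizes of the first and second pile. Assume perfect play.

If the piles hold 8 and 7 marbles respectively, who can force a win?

Use the standard recursion: the mover loses at a terminal position; elsewhere, the mover wins exactly when some move hands the opponent an L position.
No move ever increases a pile, so every position that can arise here has a ≤ 8 and b ≤ 7; it is enough to label the cells with 0 ≤ a ≤ 8 and 0 ≤ b ≤ 7.
Every move lowers a or b (never raises either), so fill the grid row by row in increasing a, and left to right within a row: each cell's successors are then already labelled.
      b=0  b=1  b=2  b=3  b=4  b=5  b=6  b=7
a=0:    L    W    L    W    W    W    W    L
a=1:    L    W    L    W    W    W    W    L
a=2:    W    W    W    W    L    W    L    W
a=3:    W    L    W    L    W    W    W    W
a=4:    W    L    W    L    W    W    W    W
a=5:    W    W    W    W    W    L    W    W
a=6:    W    W    W    W    L    W    W    W
a=7:    L    W    L    W    W    W    W    L
a=8:    L    W    L    W    W    W    W    L
Cells with no legal move (terminal, hence L): (0,0), (1,0).
The remaining L cells, each justified by listing all of its moves:
(0,2): →(0,1)(W) only, which is W, so L
(0,7): →(0,6)(W), (0,4)(W), (0,3)(W) — all W, so L
(1,2): →(1,1)(W), (0,1)(W) — all W, so L
(1,7): →(1,6)(W), (1,4)(W), (1,3)(W), (0,6)(W) — all W, so L
(2,4): →(0,4)(W), (2,3)(W), (2,1)(W), (2,0)(W), (1,3)(W) — all W, so L
(2,6): →(0,6)(W), (2,5)(W), (2,3)(W), (2,2)(W), (1,5)(W) — all W, so L
(3,1): →(1,1)(W), (0,1)(W), (3,0)(W), (2,0)(W) — all W, so L
(3,3): →(1,3)(W), (0,3)(W), (3,2)(W), (3,0)(W), (2,2)(W) — all W, so L
(4,1): →(2,1)(W), (1,1)(W), (4,0)(W), (3,0)(W) — all W, so L
(4,3): →(2,3)(W), (1,3)(W), (4,2)(W), (4,0)(W), (3,2)(W) — all W, so L
(5,5): →(3,5)(W), (2,5)(W), (0,5)(W), (5,4)(W), (5,2)(W), (5,1)(W), (4,4)(W) — all W, so L
(6,4): →(4,4)(W), (3,4)(W), (1,4)(W), (6,3)(W), (6,1)(W), (6,0)(W), (5,3)(W) — all W, so L
(7,0): →(5,0)(W), (4,0)(W), (2,0)(W) — all W, so L
(7,2): →(5,2)(W), (4,2)(W), (2,2)(W), (7,1)(W), (6,1)(W) — all W, so L
(7,7): →(5,7)(W), (4,7)(W), (2,7)(W), (7,6)(W), (7,4)(W), (7,3)(W), (6,6)(W) — all W, so L
(8,0): →(6,0)(W), (5,0)(W), (3,0)(W) — all W, so L
(8,2): →(6,2)(W), (5,2)(W), (3,2)(W), (8,1)(W), (7,1)(W) — all W, so L
(8,7): →(6,7)(W), (5,7)(W), (3,7)(W), (8,6)(W), (8,4)(W), (8,3)(W), (7,6)(W) — all W, so L
Every other cell has at least one move into one of the L cells above, so it is W.
Every move from (8,7) reaches a W position, so the mover loses.

Player 2 wins.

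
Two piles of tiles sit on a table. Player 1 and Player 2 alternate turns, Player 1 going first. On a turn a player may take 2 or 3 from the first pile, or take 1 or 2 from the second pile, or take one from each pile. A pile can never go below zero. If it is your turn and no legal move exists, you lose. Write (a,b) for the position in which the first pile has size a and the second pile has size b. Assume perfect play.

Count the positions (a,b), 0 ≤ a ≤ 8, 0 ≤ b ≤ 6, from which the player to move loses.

Label each position W (a win for the player to move) or L (a loss). A position with no legal move is L; any other position is W exactly when some move reaches an L, and L when every move reaches a W.
Every move lowers a or b (never raises either), so fill the grid row by row in increasing a, and left to right within a row: each cell's successors are then already labelled.
      b=0  b=1  b=2  b=3  b=4  b=5  b=6
a=0:    L    W    W    L    W    W    L
a=1:    L    W    W    L    W    W    L
a=2:    W    W    L    W    W    L    W
a=3:    W    L    W    W    L    W    W
a=4:    W    L    W    W    L    W    W
a=5:    L    W    W    L    W    W    L
a=6:    L    W    W    L    W    W    L
a=7:    W    W    L    W    W    L    W
a=8:    W    L    W    W    L    W    W
Cells with no legal move (terminal, hence L): (0,0), (1,0).
The remaining L cells, each justified by listing all of its moves:
(0,3): L (options (0,2)(W), (0,1)(W) are all W)
(0,6): L (options (0,5)(W), (0,4)(W) are all W)
(1,3): L (options (1,2)(W), (1,1)(W), (0,2)(W) are all W)
(1,6): L (options (1,5)(W), (1,4)(W), (0,5)(W) are all W)
(2,2): L (options (0,2)(W), (2,1)(W), (2,0)(W), (1,1)(W) are all W)
(2,5): L (options (0,5)(W), (2,4)(W), (2,3)(W), (1,4)(W) are all W)
(3,1): L (options (1,1)(W), (0,1)(W), (3,0)(W), (2,0)(W) are all W)
(3,4): L (options (1,4)(W), (0,4)(W), (3,3)(W), (3,2)(W), (2,3)(W) are all W)
(4,1): L (options (2,1)(W), (1,1)(W), (4,0)(W), (3,0)(W) are all W)
(4,4): L (options (2,4)(W), (1,4)(W), (4,3)(W), (4,2)(W), (3,3)(W) are all W)
(5,0): L (options (3,0)(W), (2,0)(W) are all W)
(5,3): L (options (3,3)(W), (2,3)(W), (5,2)(W), (5,1)(W), (4,2)(W) are all W)
(5,6): L (options (3,6)(W), (2,6)(W), (5,5)(W), (5,4)(W), (4,5)(W) are all W)
(6,0): L (options (4,0)(W), (3,0)(W) are all W)
(6,3): L (options (4,3)(W), (3,3)(W), (6,2)(W), (6,1)(W), (5,2)(W) are all W)
(6,6): L (options (4,6)(W), (3,6)(W), (6,5)(W), (6,4)(W), (5,5)(W) are all W)
(7,2): L (options (5,2)(W), (4,2)(W), (7,1)(W), (7,0)(W), (6,1)(W) are all W)
(7,5): L (options (5,5)(W), (4,5)(W), (7,4)(W), (7,3)(W), (6,4)(W) are all W)
(8,1): L (options (6,1)(W), (5,1)(W), (8,0)(W), (7,0)(W) are all W)
(8,4): L (options (6,4)(W), (5,4)(W), (8,3)(W), (8,2)(W), (7,3)(W) are all W)
Every other cell has at least one move into one of the L cells above, so it is W.
L cells per row: a=0: 3, a=1: 3, a=2: 2, a=3: 2, a=4: 2, a=5: 3, a=6: 3, a=7: 2, a=8: 2; total 22.

22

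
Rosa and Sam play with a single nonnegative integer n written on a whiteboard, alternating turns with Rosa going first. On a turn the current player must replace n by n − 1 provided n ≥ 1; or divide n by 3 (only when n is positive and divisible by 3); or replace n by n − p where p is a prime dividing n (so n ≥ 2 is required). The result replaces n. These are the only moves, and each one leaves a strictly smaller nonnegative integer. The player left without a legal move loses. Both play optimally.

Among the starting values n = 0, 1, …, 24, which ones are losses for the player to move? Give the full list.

0, 4, 8, 14, 18, 22

Compute win/loss labels from the base case upward. A position with no move is L. Any other position is W if it can reach an L in one move, else L.
n=0: no move → L
n=1: can move to 0, which is L ⇒ W
n=2: can move to 0, which is L ⇒ W
n=3: can move to 0, which is L ⇒ W
n=4: moves to 2(W), 3(W); every one is W ⇒ L
n=5: can move to 0, which is L ⇒ W
n=6: can move to 4, which is L ⇒ W
n=7: can move to 0, which is L ⇒ W
n=8: moves to 6(W), 7(W); every one is W ⇒ L
n=9: can move to 8, which is L ⇒ W
n=10: can move to 8, which is L ⇒ W
n=11: can move to 0, which is L ⇒ W
n=12: can move to 4, which is L ⇒ W
n=13: can move to 0, which is L ⇒ W
n=14: moves to 7(W), 12(W), 13(W); every one is W ⇒ L
n=15: can move to 14, which is L ⇒ W
n=16: can move to 14, which is L ⇒ W
n=17: can move to 0, which is L ⇒ W
n=18: moves to 6(W), 15(W), 16(W), 17(W); every one is W ⇒ L
n=19: can move to 0, which is L ⇒ W
n=20: can move to 18, which is L ⇒ W
n=21: can move to 14, which is L ⇒ W
n=22: moves to 11(W), 20(W), 21(W); every one is W ⇒ L
n=23: can move to 0, which is L ⇒ W
n=24: can move to 8, which is L ⇒ W
The losing starting values of n are exactly the entries labelled L in this table (6 of them).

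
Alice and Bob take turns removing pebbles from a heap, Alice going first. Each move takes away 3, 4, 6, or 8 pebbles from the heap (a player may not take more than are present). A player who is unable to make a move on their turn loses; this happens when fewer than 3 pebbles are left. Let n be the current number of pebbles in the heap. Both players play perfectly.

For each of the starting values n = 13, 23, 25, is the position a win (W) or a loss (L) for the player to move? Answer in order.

13: L, 23: L, 25: W

Compute win/loss labels from the base case upward. A position with no move is L. Any other position is W if it can reach an L in one move, else L.
n=0: no move → L
n=1: no move → L
n=2: no move → L
n=3: W (go to 0, an L position)
n=4: W (go to 1, an L position)
n=5: W (go to 2, an L position)
n=6: W (go to 2, an L position)
n=7: W (go to 1, an L position)
n=8: W (go to 2, an L position)
n=9: W (go to 1, an L position)
n=10: W (go to 2, an L position)
n=11: L (options 8(W), 7(W), 5(W), 3(W) are all W)
n=12: L (options 9(W), 8(W), 6(W), 4(W) are all W)
n=13: L (options 10(W), 9(W), 7(W), 5(W) are all W)
n=14: W (go to 11, an L position)
n=15: W (go to 12, an L position)
n=16: W (go to 13, an L position)
n=17: W (go to 13, an L position)
n=18: W (go to 12, an L position)
n=19: W (go to 13, an L position)
n=20: W (go to 12, an L position)
n=21: W (go to 13, an L position)
n=22: L (options 19(W), 18(W), 16(W), 14(W) are all W)
n=23: L (options 20(W), 19(W), 17(W), 15(W) are all W)
n=24: L (options 21(W), 20(W), 18(W), 16(W) are all W)
n=25: W (go to 22, an L position)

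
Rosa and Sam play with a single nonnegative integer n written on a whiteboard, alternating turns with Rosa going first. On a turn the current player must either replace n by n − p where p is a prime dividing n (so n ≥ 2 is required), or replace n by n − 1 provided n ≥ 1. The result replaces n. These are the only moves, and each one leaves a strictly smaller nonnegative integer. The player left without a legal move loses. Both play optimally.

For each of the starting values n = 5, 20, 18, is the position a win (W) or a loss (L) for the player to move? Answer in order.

5: W, 20: L, 18: W

Compute win/loss labels from the base case upward. A position with no move is L. Any other position is W if it can reach an L in one move, else L.
n=0: no move → L
n=1: reaches L-position 0 → W
n=2: reaches L-position 0 → W
n=3: reaches L-position 0 → W
n=4: only reaches 2(W), 3(W), all W → L
n=5: reaches L-position 0 → W
n=6: reaches L-position 4 → W
n=7: reaches L-position 0 → W
n=8: only reaches 6(W), 7(W), all W → L
n=9: reaches L-position 8 → W
n=10: reaches L-position 8 → W
n=11: reaches L-position 0 → W
n=12: only reaches 9(W), 10(W), 11(W), all W → L
n=13: reaches L-position 0 → W
n=14: reaches L-position 12 → W
n=15: reaches L-position 12 → W
n=16: only reaches 14(W), 15(W), all W → L
n=17: reaches L-position 0 → W
n=18: reaches L-position 16 → W
n=19: reaches L-position 0 → W
n=20: only reaches 15(W), 18(W), 19(W), all W → L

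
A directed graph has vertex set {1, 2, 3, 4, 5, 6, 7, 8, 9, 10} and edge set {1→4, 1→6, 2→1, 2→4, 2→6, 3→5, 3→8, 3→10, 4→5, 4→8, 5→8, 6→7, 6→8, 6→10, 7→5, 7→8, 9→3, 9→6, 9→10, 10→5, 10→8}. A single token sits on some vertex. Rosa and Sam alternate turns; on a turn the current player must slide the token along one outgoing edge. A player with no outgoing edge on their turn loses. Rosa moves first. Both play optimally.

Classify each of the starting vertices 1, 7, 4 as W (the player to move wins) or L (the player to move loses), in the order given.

Use the standard recursion: the mover loses at a terminal position; elsewhere, the mover wins exactly when some move hands the opponent an L position.
Every edge goes from a vertex to one that appears earlier in the order 8, 5, 10, 3, 7, 4, 6, 1, 9, 2, so processing vertices in that order labels each vertex after all of its successors.
8: no outgoing edge → L
5: →8(L), so W
10: →8(L), so W
3: →8(L), so W
7: →8(L), so W
4: →8(L), so W
6: →8(L), so W
1: →6(W), 4(W) — all W, so L
9: →6(W), 3(W), 10(W) — all W, so L
2: →1(L), so W

1: L, 7: W, 4: W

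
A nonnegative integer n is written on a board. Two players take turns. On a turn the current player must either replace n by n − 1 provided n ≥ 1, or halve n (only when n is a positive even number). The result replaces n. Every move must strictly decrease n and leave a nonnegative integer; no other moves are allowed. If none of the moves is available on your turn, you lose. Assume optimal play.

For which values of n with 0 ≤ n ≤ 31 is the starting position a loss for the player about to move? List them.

Use the standard recursion: the mover loses at a terminal position; elsewhere, the mover wins exactly when some move hands the opponent an L position.
n=0: no move → L
n=1: reaches L-position 0 → W
n=2: only reaches 1(W), which is W → L
n=3: reaches L-position 2 → W
n=4: reaches L-position 2 → W
n=5: only reaches 4(W), which is W → L
n=6: reaches L-position 5 → W
n=7: only reaches 6(W), which is W → L
n=8: reaches L-position 7 → W
n=9: only reaches 8(W), which is W → L
n=10: reaches L-position 5 → W
n=11: only reaches 10(W), which is W → L
n=12: reaches L-position 11 → W
n=13: only reaches 12(W), which is W → L
n=14: reaches L-position 7 → W
n=15: only reaches 14(W), which is W → L
n=16: reaches L-position 15 → W
n=17: only reaches 16(W), which is W → L
n=18: reaches L-position 9 → W
n=19: only reaches 18(W), which is W → L
n=20: reaches L-position 19 → W
n=21: only reaches 20(W), which is W → L
n=22: reaches L-position 11 → W
n=23: only reaches 22(W), which is W → L
n=24: reaches L-position 23 → W
n=25: only reaches 24(W), which is W → L
n=26: reaches L-position 13 → W
n=27: only reaches 26(W), which is W → L
n=28: reaches L-position 27 → W
n=29: only reaches 28(W), which is W → L
n=30: reaches L-position 15 → W
n=31: only reaches 30(W), which is W → L
The losing starting values of n are exactly the entries labelled L in this table (16 of them).

0, 2, 5, 7, 9, 11, 13, 15, 17, 19, 21, 23, 25, 27, 29, 31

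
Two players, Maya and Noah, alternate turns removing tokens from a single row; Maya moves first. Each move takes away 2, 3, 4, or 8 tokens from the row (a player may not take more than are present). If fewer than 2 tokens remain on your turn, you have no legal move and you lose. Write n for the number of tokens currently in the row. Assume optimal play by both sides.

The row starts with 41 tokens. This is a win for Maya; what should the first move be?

Remove 4, leaving 37.

Use the standard recursion: the mover loses at a terminal position; elsewhere, the mover wins exactly when some move hands the opponent an L position.
n=0: no move → L
n=1: no move → L
n=2: →0(L), so W
n=3: →1(L), so W
n=4: →1(L), so W
n=5: →1(L), so W
n=6: →4(W), 3(W), 2(W) — all W, so L
n=7: →5(W), 4(W), 3(W) — all W, so L
n=8: →6(L), so W
n=9: →7(L), so W
n=10: →7(L), so W
n=11: →7(L), so W
n=12: →10(W), 9(W), 8(W), 4(W) — all W, so L
n=13: →11(W), 10(W), 9(W), 5(W) — all W, so L
n=14: →12(L), so W
n=15: →13(L), so W
n=16: →13(L), so W
n=17: →13(L), so W
n=18: →16(W), 15(W), 14(W), 10(W) — all W, so L
n=19: →17(W), 16(W), 15(W), 11(W) — all W, so L
n=20: →18(L), so W
n=21: →19(L), so W
n=22: →19(L), so W
n=23: →19(L), so W
n=24: →22(W), 21(W), 20(W), 16(W) — all W, so L
n=25: →23(W), 22(W), 21(W), 17(W) — all W, so L
n=26: →24(L), so W
n=27: →25(L), so W
n=28: →25(L), so W
n=29: →25(L), so W
n=30: →28(W), 27(W), 26(W), 22(W) — all W, so L
n=31: →29(W), 28(W), 27(W), 23(W) — all W, so L
n=32: →30(L), so W
n=33: →31(L), so W
n=34: →31(L), so W
n=35: →31(L), so W
n=36: →34(W), 33(W), 32(W), 28(W) — all W, so L
n=37: →35(W), 34(W), 33(W), 29(W) — all W, so L
n=38: →36(L), so W
n=39: →37(L), so W
n=40: →37(L), so W
n=41: →37(L), so W
From 41, the L positions reachable in one move are: 37.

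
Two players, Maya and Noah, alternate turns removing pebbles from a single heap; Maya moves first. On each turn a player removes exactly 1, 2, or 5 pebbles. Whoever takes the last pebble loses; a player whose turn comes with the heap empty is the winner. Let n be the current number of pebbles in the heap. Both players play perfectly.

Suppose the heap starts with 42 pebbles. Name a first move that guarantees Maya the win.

Classify positions by backward induction: terminal positions (no move available) are W. From any other position, the mover wins iff some move reaches an L.
n=0: no move; the opponent has just taken the last pebble and therefore loses → W
n=1: only reaches 0(W), which is W → L
n=2: reaches L-position 1 → W
n=3: reaches L-position 1 → W
n=4: only reaches 3(W), 2(W), all W → L
n=5: reaches L-position 4 → W
n=6: reaches L-position 4 → W
n=7: only reaches 6(W), 5(W), 2(W), all W → L
n=8: reaches L-position 7 → W
n=9: reaches L-position 7 → W
n=10: only reaches 9(W), 8(W), 5(W), all W → L
n=11: reaches L-position 10 → W
n=12: reaches L-position 10 → W
n=13: only reaches 12(W), 11(W), 8(W), all W → L
n=14: reaches L-position 13 → W
n=15: reaches L-position 13 → W
n=16: only reaches 15(W), 14(W), 11(W), all W → L
n=17: reaches L-position 16 → W
n=18: reaches L-position 16 → W
n=19: only reaches 18(W), 17(W), 14(W), all W → L
n=20: reaches L-position 19 → W
n=21: reaches L-position 19 → W
n=22: only reaches 21(W), 20(W), 17(W), all W → L
n=23: reaches L-position 22 → W
n=24: reaches L-position 22 → W
n=25: only reaches 24(W), 23(W), 20(W), all W → L
n=26: reaches L-position 25 → W
n=27: reaches L-position 25 → W
n=28: only reaches 27(W), 26(W), 23(W), all W → L
n=29: reaches L-position 28 → W
n=30: reaches L-position 28 → W
n=31: only reaches 30(W), 29(W), 26(W), all W → L
n=32: reaches L-position 31 → W
n=33: reaches L-position 31 → W
n=34: only reaches 33(W), 32(W), 29(W), all W → L
n=35: reaches L-position 34 → W
n=36: reaches L-position 34 → W
n=37: only reaches 36(W), 35(W), 32(W), all W → L
n=38: reaches L-position 37 → W
n=39: reaches L-position 37 → W
n=40: only reaches 39(W), 38(W), 35(W), all W → L
n=41: reaches L-position 40 → W
n=42: reaches L-position 40 → W
From 42, the L positions reachable in one move are: 40, 37. Any move reaching one of these is winning.

Remove 2, leaving 40.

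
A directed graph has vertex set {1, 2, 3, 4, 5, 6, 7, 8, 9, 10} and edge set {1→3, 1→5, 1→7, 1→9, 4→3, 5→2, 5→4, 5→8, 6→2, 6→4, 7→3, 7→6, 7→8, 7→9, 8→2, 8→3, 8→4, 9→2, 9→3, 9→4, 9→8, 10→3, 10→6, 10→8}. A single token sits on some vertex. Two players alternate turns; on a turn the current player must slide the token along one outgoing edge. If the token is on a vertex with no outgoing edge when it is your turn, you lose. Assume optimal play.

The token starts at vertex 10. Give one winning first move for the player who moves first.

Positions with no move are L. A position that does have a move is losing for the player to move precisely when every available move leads to a winning position for the opponent. Fill in the labels:
Every edge goes from a vertex to one that appears earlier in the order 2, 3, 4, 8, 9, 5, 6, 10, 7, 1, so processing vertices in that order labels each vertex after all of its successors.
2: no outgoing edge → L
3: no outgoing edge → L
4: W (go to 3, an L position)
8: W (go to 3, an L position)
9: W (go to 3, an L position)
5: W (go to 2, an L position)
6: W (go to 2, an L position)
10: W (go to 3, an L position)
7: W (go to 3, an L position)
1: W (go to 3, an L position)
From 10, the L positions reachable in one move are: 3.

Move to 3.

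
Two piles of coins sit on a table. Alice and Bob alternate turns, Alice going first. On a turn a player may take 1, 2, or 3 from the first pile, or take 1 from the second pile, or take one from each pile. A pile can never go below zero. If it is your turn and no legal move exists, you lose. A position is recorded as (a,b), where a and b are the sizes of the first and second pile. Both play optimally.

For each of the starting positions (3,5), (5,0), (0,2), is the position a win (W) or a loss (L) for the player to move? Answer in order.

Classify positions by backward induction: terminal positions (no move available) are L. From any other position, the mover wins iff some move reaches an L.
No move ever increases a pile, so every position that can arise here has a ≤ 5 and b ≤ 5; it is enough to label the cells with 0 ≤ a ≤ 5 and 0 ≤ b ≤ 5.
Every move lowers a or b (never raises either), so fill the grid row by row in increasing a, and left to right within a row: each cell's successors are then already labelled.
      b=0  b=1  b=2  b=3  b=4  b=5
a=0:    L    W    L    W    L    W
a=1:    W    W    W    W    W    W
a=2:    W    L    W    L    W    L
a=3:    W    W    W    W    W    W
a=4:    L    W    L    W    L    W
a=5:    W    W    W    W    W    W
Cells with no legal move (terminal, hence L): (0,0).
The remaining L cells, each justified by listing all of its moves:
(0,2): only reaches (0,1)(W), which is W → L
(0,4): only reaches (0,3)(W), which is W → L
(2,1): only reaches (1,1)(W), (0,1)(W), (2,0)(W), (1,0)(W), all W → L
(2,3): only reaches (1,3)(W), (0,3)(W), (2,2)(W), (1,2)(W), all W → L
(2,5): only reaches (1,5)(W), (0,5)(W), (2,4)(W), (1,4)(W), all W → L
(4,0): only reaches (3,0)(W), (2,0)(W), (1,0)(W), all W → L
(4,2): only reaches (3,2)(W), (2,2)(W), (1,2)(W), (4,1)(W), (3,1)(W), all W → L
(4,4): only reaches (3,4)(W), (2,4)(W), (1,4)(W), (4,3)(W), (3,3)(W), all W → L
Every other cell has at least one move into one of the L cells above, so it is W.
(3,5): the move to (2,5) reaches an L cell, so W
(5,0): the move to (4,0) reaches an L cell, so W
(0,2): one of the L cells justified above, so L

(3,5): W, (5,0): W, (0,2): L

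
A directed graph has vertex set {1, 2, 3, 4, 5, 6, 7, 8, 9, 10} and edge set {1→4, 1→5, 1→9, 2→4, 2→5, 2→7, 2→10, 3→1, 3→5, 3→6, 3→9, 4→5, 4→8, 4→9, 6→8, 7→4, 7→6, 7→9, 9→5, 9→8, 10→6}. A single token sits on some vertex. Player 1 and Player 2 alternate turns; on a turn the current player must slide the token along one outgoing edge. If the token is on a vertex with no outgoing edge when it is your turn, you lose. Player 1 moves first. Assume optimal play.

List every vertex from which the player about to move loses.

Build the W/L table. Terminal = L. A non-terminal position is W if it has a move to some L; otherwise it is L.
Every edge goes from a vertex to one that appears earlier in the order 8, 5, 9, 4, 1, 6, 10, 7, 3, 2, so processing vertices in that order labels each vertex after all of its successors.
8: no outgoing edge → L
5: no outgoing edge → L
9: →5(L), so W
4: →5(L), so W
1: →5(L), so W
6: →8(L), so W
10: →6(W) only, which is W, so L
7: →6(W), 4(W), 9(W) — all W, so L
3: →5(L), so W
2: →7(L), so W
The losing starting vertices are exactly the entries labelled L in this table (4 of them).

5, 7, 8, 10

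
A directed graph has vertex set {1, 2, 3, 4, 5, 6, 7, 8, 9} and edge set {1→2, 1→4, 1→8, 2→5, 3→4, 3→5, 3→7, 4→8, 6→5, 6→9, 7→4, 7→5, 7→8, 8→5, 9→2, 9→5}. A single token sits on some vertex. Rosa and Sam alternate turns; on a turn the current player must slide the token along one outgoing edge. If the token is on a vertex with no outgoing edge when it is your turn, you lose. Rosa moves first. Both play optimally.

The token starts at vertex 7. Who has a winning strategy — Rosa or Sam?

Rosa wins.

Build the W/L table. Terminal = L. A non-terminal position is W if it has a move to some L; otherwise it is L.
Every edge goes from a vertex to one that appears earlier in the order 5, 8, 2, 4, 7, 9, 6, 1, 3, so processing vertices in that order labels each vertex after all of its successors.
5: no outgoing edge → L
8: W (go to 5, an L position)
2: W (go to 5, an L position)
4: L (sole option 8(W) is W)
7: W (go to 4, an L position)
9: W (go to 5, an L position)
6: W (go to 5, an L position)
1: W (go to 4, an L position)
3: W (go to 4, an L position)
The starting position 7 is W: Rosa should move to 4, handing over an L position.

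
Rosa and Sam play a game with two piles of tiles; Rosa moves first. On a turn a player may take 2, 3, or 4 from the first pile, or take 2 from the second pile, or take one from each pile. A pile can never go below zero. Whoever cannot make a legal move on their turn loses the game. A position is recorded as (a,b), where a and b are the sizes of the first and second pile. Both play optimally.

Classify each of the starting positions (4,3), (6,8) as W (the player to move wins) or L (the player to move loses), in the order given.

Compute win/loss labels from the base case upward. A position with no move is L. Any other position is W if it can reach an L in one move, else L.
No move ever increases a pile, so every position that can arise here has a ≤ 6 and b ≤ 8; it is enough to label the cells with 0 ≤ a ≤ 6 and 0 ≤ b ≤ 8.
Every move lowers a or b (never raises either), so fill the grid row by row in increasing a, and left to right within a row: each cell's successors are then already labelled.
      b=0  b=1  b=2  b=3  b=4  b=5  b=6  b=7  b=8
a=0:    L    L    W    W    L    L    W    W    L
a=1:    L    W    W    L    L    W    W    L    L
a=2:    W    W    L    L    W    W    L    L    W
a=3:    W    W    L    W    W    W    L    W    W
a=4:    W    W    W    W    W    W    W    W    W
a=5:    W    L    W    W    W    L    W    W    W
a=6:    L    L    W    W    L    L    W    W    L
Cells with no legal move (terminal, hence L): (0,0), (0,1), (1,0).
The remaining L cells, each justified by listing all of its moves:
(0,4): →(0,2)(W) only, which is W, so L
(0,5): →(0,3)(W) only, which is W, so L
(0,8): →(0,6)(W) only, which is W, so L
(1,3): →(1,1)(W), (0,2)(W) — all W, so L
(1,4): →(1,2)(W), (0,3)(W) — all W, so L
(1,7): →(1,5)(W), (0,6)(W) — all W, so L
(1,8): →(1,6)(W), (0,7)(W) — all W, so L
(2,2): →(0,2)(W), (2,0)(W), (1,1)(W) — all W, so L
(2,3): →(0,3)(W), (2,1)(W), (1,2)(W) — all W, so L
(2,6): →(0,6)(W), (2,4)(W), (1,5)(W) — all W, so L
(2,7): →(0,7)(W), (2,5)(W), (1,6)(W) — all W, so L
(3,2): →(1,2)(W), (0,2)(W), (3,0)(W), (2,1)(W) — all W, so L
(3,6): →(1,6)(W), (0,6)(W), (3,4)(W), (2,5)(W) — all W, so L
(5,1): →(3,1)(W), (2,1)(W), (1,1)(W), (4,0)(W) — all W, so L
(5,5): →(3,5)(W), (2,5)(W), (1,5)(W), (5,3)(W), (4,4)(W) — all W, so L
(6,0): →(4,0)(W), (3,0)(W), (2,0)(W) — all W, so L
(6,1): →(4,1)(W), (3,1)(W), (2,1)(W), (5,0)(W) — all W, so L
(6,4): →(4,4)(W), (3,4)(W), (2,4)(W), (6,2)(W), (5,3)(W) — all W, so L
(6,5): →(4,5)(W), (3,5)(W), (2,5)(W), (6,3)(W), (5,4)(W) — all W, so L
(6,8): →(4,8)(W), (3,8)(W), (2,8)(W), (6,6)(W), (5,7)(W) — all W, so L
Every other cell has at least one move into one of the L cells above, so it is W.
(4,3): the move to (2,3) reaches an L cell, so W
(6,8): one of the L cells justified above, so L

(4,3): W, (6,8): L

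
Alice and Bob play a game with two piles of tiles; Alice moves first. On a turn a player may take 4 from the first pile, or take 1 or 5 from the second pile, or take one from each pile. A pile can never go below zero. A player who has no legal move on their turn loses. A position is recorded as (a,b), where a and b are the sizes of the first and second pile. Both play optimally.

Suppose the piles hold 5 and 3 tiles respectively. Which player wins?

Bob wins.

Use the standard recursion: the mover loses at a terminal position; elsewhere, the mover wins exactly when some move hands the opponent an L position.
No move ever increases a pile, so every position that can arise here has a ≤ 5 and b ≤ 3; it is enough to label the cells with 0 ≤ a ≤ 5 and 0 ≤ b ≤ 3.
Every move lowers a or b (never raises either), so fill the grid row by row in increasing a, and left to right within a row: each cell's successors are then already labelled.
      b=0  b=1  b=2  b=3
a=0:    L    W    L    W
a=1:    L    W    L    W
a=2:    L    W    L    W
a=3:    L    W    L    W
a=4:    W    W    W    W
a=5:    W    L    W    L
Cells with no legal move (terminal, hence L): (0,0), (1,0), (2,0), (3,0).
The remaining L cells, each justified by listing all of its moves:
(0,2): L (sole option (0,1)(W) is W)
(1,2): L (options (1,1)(W), (0,1)(W) are all W)
(2,2): L (options (2,1)(W), (1,1)(W) are all W)
(3,2): L (options (3,1)(W), (2,1)(W) are all W)
(5,1): L (options (1,1)(W), (5,0)(W), (4,0)(W) are all W)
(5,3): L (options (1,3)(W), (5,2)(W), (4,2)(W) are all W)
Every other cell has at least one move into one of the L cells above, so it is W.
Every move from (5,3) reaches a W position, so the mover loses.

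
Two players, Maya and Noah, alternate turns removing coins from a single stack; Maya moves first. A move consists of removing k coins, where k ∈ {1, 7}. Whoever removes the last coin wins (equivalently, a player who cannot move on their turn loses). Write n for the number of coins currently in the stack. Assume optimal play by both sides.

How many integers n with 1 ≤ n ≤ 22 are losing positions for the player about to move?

Positions with no move are L. A position that does have a move is losing for the player to move precisely when every available move leads to a winning position for the opponent. Fill in the labels:
n=0: no move → L
n=1: reaches L-position 0 → W
n=2: only reaches 1(W), which is W → L
n=3: reaches L-position 2 → W
n=4: only reaches 3(W), which is W → L
n=5: reaches L-position 4 → W
n=6: only reaches 5(W), which is W → L
n=7: reaches L-position 6 → W
n=8: only reaches 7(W), 1(W), all W → L
n=9: reaches L-position 8 → W
n=10: only reaches 9(W), 3(W), all W → L
n=11: reaches L-position 10 → W
n=12: only reaches 11(W), 5(W), all W → L
n=13: reaches L-position 12 → W
n=14: only reaches 13(W), 7(W), all W → L
n=15: reaches L-position 14 → W
n=16: only reaches 15(W), 9(W), all W → L
n=17: reaches L-position 16 → W
n=18: only reaches 17(W), 11(W), all W → L
n=19: reaches L-position 18 → W
n=20: only reaches 19(W), 13(W), all W → L
n=21: reaches L-position 20 → W
n=22: only reaches 21(W), 15(W), all W → L
L entries with 1 ≤ n ≤ 22 (n=0 is outside the asked range and is not counted): n = 2, 4, 6, 8, 10, 12, 14, 16, 18, 20, 22; that makes 11.

11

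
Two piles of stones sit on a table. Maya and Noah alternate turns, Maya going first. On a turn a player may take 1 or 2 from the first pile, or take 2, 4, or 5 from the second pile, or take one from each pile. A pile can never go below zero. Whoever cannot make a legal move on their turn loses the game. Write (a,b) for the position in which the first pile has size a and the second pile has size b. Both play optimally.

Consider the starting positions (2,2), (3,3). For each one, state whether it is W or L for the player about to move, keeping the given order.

Positions with no move are L. A position that does have a move is losing for the player to move precisely when every available move leads to a winning position for the opponent. Fill in the labels:
No move ever increases a pile, so every position that can arise here has a ≤ 3 and b ≤ 3; it is enough to label the cells with 0 ≤ a ≤ 3 and 0 ≤ b ≤ 3.
Every move lowers a or b (never raises either), so fill the grid row by row in increasing a, and left to right within a row: each cell's successors are then already labelled.
      b=0  b=1  b=2  b=3
a=0:    L    L    W    W
a=1:    W    W    W    L
a=2:    W    W    L    W
a=3:    L    L    W    W
Cells with no legal move (terminal, hence L): (0,0), (0,1).
The remaining L cells, each justified by listing all of its moves:
(1,3): L (options (0,3)(W), (1,1)(W), (0,2)(W) are all W)
(2,2): L (options (1,2)(W), (0,2)(W), (2,0)(W), (1,1)(W) are all W)
(3,0): L (options (2,0)(W), (1,0)(W) are all W)
(3,1): L (options (2,1)(W), (1,1)(W), (2,0)(W) are all W)
Every other cell has at least one move into one of the L cells above, so it is W.
(2,2): one of the L cells justified above, so L
(3,3): the move to (1,3) reaches an L cell, so W

(2,2): L, (3,3): W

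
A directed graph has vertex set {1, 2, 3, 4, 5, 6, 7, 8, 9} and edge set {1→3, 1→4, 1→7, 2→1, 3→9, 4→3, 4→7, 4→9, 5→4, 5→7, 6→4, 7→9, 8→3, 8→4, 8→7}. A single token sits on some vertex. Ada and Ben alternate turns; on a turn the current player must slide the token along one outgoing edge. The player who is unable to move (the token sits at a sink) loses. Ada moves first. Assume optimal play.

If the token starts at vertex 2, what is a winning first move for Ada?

Move to 1.

Use the standard recursion: the mover loses at a terminal position; elsewhere, the mover wins exactly when some move hands the opponent an L position.
Every edge goes from a vertex to one that appears earlier in the order 9, 3, 7, 4, 5, 8, 1, 2, 6, so processing vertices in that order labels each vertex after all of its successors.
9: no outgoing edge → L
3: reaches L-position 9 → W
7: reaches L-position 9 → W
4: reaches L-position 9 → W
5: only reaches 4(W), 7(W), all W → L
8: only reaches 4(W), 7(W), 3(W), all W → L
1: only reaches 4(W), 7(W), 3(W), all W → L
2: reaches L-position 1 → W
6: only reaches 4(W), which is W → L
From 2, the L positions reachable in one move are: 1.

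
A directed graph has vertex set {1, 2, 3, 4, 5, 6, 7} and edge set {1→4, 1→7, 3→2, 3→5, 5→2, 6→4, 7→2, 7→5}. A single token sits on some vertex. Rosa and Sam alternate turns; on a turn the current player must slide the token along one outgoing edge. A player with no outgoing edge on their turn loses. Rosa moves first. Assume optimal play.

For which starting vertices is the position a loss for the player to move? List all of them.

Classify positions by backward induction: terminal positions (no move available) are L. From any other position, the mover wins iff some move reaches an L.
Every edge goes from a vertex to one that appears earlier in the order 4, 2, 5, 7, 1, 3, 6, so processing vertices in that order labels each vertex after all of its successors.
4: no outgoing edge → L
2: no outgoing edge → L
5: W (go to 2, an L position)
7: W (go to 2, an L position)
1: W (go to 4, an L position)
3: W (go to 2, an L position)
6: W (go to 4, an L position)
Reading off the rows marked L gives the requested list; there are 2 such vertices.

2, 4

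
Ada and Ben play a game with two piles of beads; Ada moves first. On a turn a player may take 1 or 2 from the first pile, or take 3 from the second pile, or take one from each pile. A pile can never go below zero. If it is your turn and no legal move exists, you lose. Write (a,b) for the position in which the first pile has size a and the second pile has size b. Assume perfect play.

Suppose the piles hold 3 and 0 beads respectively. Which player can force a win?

Ben wins.

Work bottom-up. With no move the player to move loses. Otherwise the position is W if at least one move leads to an L position for the opponent, and L if every move leads to a W.
No move ever increases a pile, so every position that can arise here has a ≤ 3 and b ≤ 0; it is enough to label the cells with 0 ≤ a ≤ 3 and 0 ≤ b ≤ 0.
Every move lowers a or b (never raises either), so fill the grid row by row in increasing a, and left to right within a row: each cell's successors are then already labelled.
      b=0
a=0:    L
a=1:    W
a=2:    W
a=3:    L
Cells with no legal move (terminal, hence L): (0,0).
The remaining L cells, each justified by listing all of its moves:
(3,0): moves to (2,0)(W), (1,0)(W); every one is W ⇒ L
Every other cell has at least one move into one of the L cells above, so it is W.
Every move from (3,0) reaches a W position, so the mover loses.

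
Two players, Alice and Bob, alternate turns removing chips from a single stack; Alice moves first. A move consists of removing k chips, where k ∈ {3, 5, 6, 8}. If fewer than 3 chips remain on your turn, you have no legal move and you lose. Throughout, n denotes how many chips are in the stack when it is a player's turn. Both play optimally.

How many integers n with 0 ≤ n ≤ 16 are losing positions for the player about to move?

Use the standard recursion: the mover loses at a terminal position; elsewhere, the mover wins exactly when some move hands the opponent an L position.
n=0: no move → L
n=1: no move → L
n=2: no move → L
n=3: reaches L-position 0 → W
n=4: reaches L-position 1 → W
n=5: reaches L-position 2 → W
n=6: reaches L-position 1 → W
n=7: reaches L-position 2 → W
n=8: reaches L-position 2 → W
n=9: reaches L-position 1 → W
n=10: reaches L-position 2 → W
n=11: only reaches 8(W), 6(W), 5(W), 3(W), all W → L
n=12: only reaches 9(W), 7(W), 6(W), 4(W), all W → L
n=13: only reaches 10(W), 8(W), 7(W), 5(W), all W → L
n=14: reaches L-position 11 → W
n=15: reaches L-position 12 → W
n=16: reaches L-position 13 → W
L entries with 0 ≤ n ≤ 16: n = 0, 1, 2, 11, 12, 13; that makes 6.

6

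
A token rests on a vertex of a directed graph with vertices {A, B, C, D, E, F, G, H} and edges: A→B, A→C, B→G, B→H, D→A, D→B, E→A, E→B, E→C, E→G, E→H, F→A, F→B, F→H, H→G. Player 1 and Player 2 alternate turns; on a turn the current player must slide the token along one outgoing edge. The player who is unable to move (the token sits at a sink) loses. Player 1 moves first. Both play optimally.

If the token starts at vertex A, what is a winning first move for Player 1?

Use the standard recursion: the mover loses at a terminal position; elsewhere, the mover wins exactly when some move hands the opponent an L position.
Every edge goes from a vertex to one that appears earlier in the order C, G, H, B, A, E, F, D, so processing vertices in that order labels each vertex after all of its successors.
C: no outgoing edge → L
G: no outgoing edge → L
H: can move to G, which is L ⇒ W
B: can move to G, which is L ⇒ W
A: can move to C, which is L ⇒ W
E: can move to G, which is L ⇒ W
F: moves to A(W), B(W), H(W); every one is W ⇒ L
D: moves to A(W), B(W); every one is W ⇒ L
From A, the L positions reachable in one move are: C.

Move to C.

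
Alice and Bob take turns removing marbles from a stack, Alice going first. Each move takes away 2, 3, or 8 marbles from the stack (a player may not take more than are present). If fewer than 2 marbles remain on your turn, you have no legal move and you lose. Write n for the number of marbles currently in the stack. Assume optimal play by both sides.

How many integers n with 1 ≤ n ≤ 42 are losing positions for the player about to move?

Compute win/loss labels from the base case upward. A position with no move is L. Any other position is W if it can reach an L in one move, else L.
n=0: no move → L
n=1: no move → L
n=2: reaches L-position 0 → W
n=3: reaches L-position 1 → W
n=4: reaches L-position 1 → W
n=5: only reaches 3(W), 2(W), all W → L
n=6: only reaches 4(W), 3(W), all W → L
n=7: reaches L-position 5 → W
n=8: reaches L-position 6 → W
n=9: reaches L-position 6 → W
n=10: only reaches 8(W), 7(W), 2(W), all W → L
n=11: only reaches 9(W), 8(W), 3(W), all W → L
n=12: reaches L-position 10 → W
n=13: reaches L-position 11 → W
n=14: reaches L-position 11 → W
n=15: only reaches 13(W), 12(W), 7(W), all W → L
n=16: only reaches 14(W), 13(W), 8(W), all W → L
n=17: reaches L-position 15 → W
n=18: reaches L-position 16 → W
n=19: reaches L-position 16 → W
n=20: only reaches 18(W), 17(W), 12(W), all W → L
n=21: only reaches 19(W), 18(W), 13(W), all W → L
n=22: reaches L-position 20 → W
n=23: reaches L-position 21 → W
n=24: reaches L-position 21 → W
n=25: only reaches 23(W), 22(W), 17(W), all W → L
n=26: only reaches 24(W), 23(W), 18(W), all W → L
n=27: reaches L-position 25 → W
n=28: reaches L-position 26 → W
n=29: reaches L-position 26 → W
n=30: only reaches 28(W), 27(W), 22(W), all W → L
n=31: only reaches 29(W), 28(W), 23(W), all W → L
n=32: reaches L-position 30 → W
n=33: reaches L-position 31 → W
n=34: reaches L-position 31 → W
n=35: only reaches 33(W), 32(W), 27(W), all W → L
n=36: only reaches 34(W), 33(W), 28(W), all W → L
n=37: reaches L-position 35 → W
n=38: reaches L-position 36 → W
n=39: reaches L-position 36 → W
n=40: only reaches 38(W), 37(W), 32(W), all W → L
n=41: only reaches 39(W), 38(W), 33(W), all W → L
n=42: reaches L-position 40 → W
L entries with 1 ≤ n ≤ 42 (n=0 is outside the asked range and is not counted): n = 1, 5, 6, 10, 11, 15, 16, 20, 21, 25, 26, 30, 31, 35, 36, 40, 41; that makes 17.

17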